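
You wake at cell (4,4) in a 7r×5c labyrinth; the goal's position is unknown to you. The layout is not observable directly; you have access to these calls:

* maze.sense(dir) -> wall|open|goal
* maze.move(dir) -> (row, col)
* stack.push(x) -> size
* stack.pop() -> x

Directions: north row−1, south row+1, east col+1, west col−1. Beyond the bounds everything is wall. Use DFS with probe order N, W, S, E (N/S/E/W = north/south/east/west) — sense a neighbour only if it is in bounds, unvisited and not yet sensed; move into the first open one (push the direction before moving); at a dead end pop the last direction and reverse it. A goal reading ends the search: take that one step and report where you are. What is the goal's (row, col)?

;; 1. sense(dir=north) == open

;; 2. push(x=north) == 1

;; 3. move(dir=north) == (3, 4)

;; 4. sense(dir=north) == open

;; 5. push(x=north) == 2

;; 6. move(dir=north) == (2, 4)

;; 7. sense(dir=north) == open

;; 8. push(x=north) == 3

;; 9. move(dir=north) == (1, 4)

;; 10. sense(dir=north) == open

;; 11. push(x=north) == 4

;; 12. move(dir=north) == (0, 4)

;; 13. sense(dir=west) == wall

;; 14. pop() == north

;; 15. move(dir=south) == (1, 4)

;; 16. sense(dir=west) == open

;; 17. push(x=west) == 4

;; 18. move(dir=west) == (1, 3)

;; 19. sense(dir=west) == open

;; 20. push(x=west) == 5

;; 21. move(dir=west) == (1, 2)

;; 22. sense(dir=north) == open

;; 23. push(x=north) == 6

;; 24. move(dir=north) == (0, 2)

;; 25. sense(dir=west) == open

;; 26. push(x=west) == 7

;; 27. move(dir=west) == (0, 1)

;; 28. sense(dir=west) == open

;; 29. push(x=west) == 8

;; 30. move(dir=west) == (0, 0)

;; 31. sense(dir=south) == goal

;; 32. move(dir=south) == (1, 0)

Answer: (1, 0)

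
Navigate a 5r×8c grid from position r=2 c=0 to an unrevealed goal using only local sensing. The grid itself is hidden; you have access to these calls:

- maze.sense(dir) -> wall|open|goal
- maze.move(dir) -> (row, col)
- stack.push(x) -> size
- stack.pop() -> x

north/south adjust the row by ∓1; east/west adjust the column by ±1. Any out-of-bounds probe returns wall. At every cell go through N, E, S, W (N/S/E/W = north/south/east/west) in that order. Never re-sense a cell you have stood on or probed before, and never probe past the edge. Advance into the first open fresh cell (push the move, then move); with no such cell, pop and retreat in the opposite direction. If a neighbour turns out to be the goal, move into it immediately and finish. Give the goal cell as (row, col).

==> maze.sense(dir→north)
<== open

==> stack.push(x→north)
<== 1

==> maze.move(dir→north)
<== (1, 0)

==> maze.sense(dir→north)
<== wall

==> maze.sense(dir→east)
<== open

==> stack.push(x→east)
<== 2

==> maze.move(dir→east)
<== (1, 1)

==> maze.sense(dir→north)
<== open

==> stack.push(x→north)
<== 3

==> maze.move(dir→north)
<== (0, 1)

==> maze.sense(dir→east)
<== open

==> stack.push(x→east)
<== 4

==> maze.move(dir→east)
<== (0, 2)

==> maze.sense(dir→east)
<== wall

==> maze.sense(dir→south)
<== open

==> stack.push(x→south)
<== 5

==> maze.move(dir→south)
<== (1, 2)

==> maze.sense(dir→east)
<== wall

==> maze.sense(dir→south)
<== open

==> stack.push(x→south)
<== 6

==> maze.move(dir→south)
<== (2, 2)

==> maze.sense(dir→east)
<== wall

==> maze.sense(dir→south)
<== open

==> stack.push(x→south)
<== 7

==> maze.move(dir→south)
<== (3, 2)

==> maze.sense(dir→east)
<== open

==> stack.push(x→east)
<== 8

==> maze.move(dir→east)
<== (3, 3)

==> maze.sense(dir→east)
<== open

==> stack.push(x→east)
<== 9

==> maze.move(dir→east)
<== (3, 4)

==> maze.sense(dir→north)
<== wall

==> maze.sense(dir→east)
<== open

==> stack.push(x→east)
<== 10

==> maze.move(dir→east)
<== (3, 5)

==> maze.sense(dir→north)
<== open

==> stack.push(x→north)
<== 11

==> maze.move(dir→north)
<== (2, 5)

==> maze.sense(dir→north)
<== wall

==> maze.sense(dir→east)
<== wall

==> stack.pop()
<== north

==> maze.move(dir→south)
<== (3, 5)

==> maze.sense(dir→east)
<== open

==> stack.push(x→east)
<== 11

==> maze.move(dir→east)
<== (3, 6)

==> maze.sense(dir→east)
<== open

==> stack.push(x→east)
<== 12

==> maze.move(dir→east)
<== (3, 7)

==> maze.sense(dir→north)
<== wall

==> maze.sense(dir→south)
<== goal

==> maze.move(dir→south)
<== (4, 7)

Answer: (4, 7)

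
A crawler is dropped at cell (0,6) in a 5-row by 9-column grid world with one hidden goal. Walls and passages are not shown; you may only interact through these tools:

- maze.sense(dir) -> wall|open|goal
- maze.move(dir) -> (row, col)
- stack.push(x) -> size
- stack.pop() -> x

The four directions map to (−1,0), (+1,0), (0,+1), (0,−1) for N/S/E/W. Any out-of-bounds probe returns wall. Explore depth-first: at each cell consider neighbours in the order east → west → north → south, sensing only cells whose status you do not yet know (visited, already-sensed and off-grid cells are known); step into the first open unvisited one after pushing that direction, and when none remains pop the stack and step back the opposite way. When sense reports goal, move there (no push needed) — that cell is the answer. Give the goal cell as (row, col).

> maze.sense east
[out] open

> stack.push east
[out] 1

> maze.move east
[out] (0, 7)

> maze.sense east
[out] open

> stack.push east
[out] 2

> maze.move east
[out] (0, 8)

> maze.sense south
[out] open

> stack.push south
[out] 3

> maze.move south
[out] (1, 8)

> maze.sense west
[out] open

> stack.push west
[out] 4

> maze.move west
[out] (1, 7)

> maze.sense west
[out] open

> stack.push west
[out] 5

> maze.move west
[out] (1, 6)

> maze.sense west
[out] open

> stack.push west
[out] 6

> maze.move west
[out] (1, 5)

> maze.sense west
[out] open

> stack.push west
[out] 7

> maze.move west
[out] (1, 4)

> maze.sense west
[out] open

> stack.push west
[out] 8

> maze.move west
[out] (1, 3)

> maze.sense west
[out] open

> stack.push west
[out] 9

> maze.move west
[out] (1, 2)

> maze.sense west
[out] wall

> maze.sense north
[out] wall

> maze.sense south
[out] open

> stack.push south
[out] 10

> maze.move south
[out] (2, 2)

> maze.sense east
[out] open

> stack.push east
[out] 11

> maze.move east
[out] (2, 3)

> maze.sense east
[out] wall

> maze.sense south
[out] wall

> stack.pop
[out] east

> maze.move west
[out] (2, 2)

> maze.sense west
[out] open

> stack.push west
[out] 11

> maze.move west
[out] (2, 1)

> maze.sense west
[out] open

> stack.push west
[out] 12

> maze.move west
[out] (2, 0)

> maze.sense north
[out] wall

> maze.sense south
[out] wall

> stack.pop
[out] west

> maze.move east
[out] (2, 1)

> maze.sense south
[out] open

> stack.push south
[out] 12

> maze.move south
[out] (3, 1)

> maze.sense east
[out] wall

> maze.sense south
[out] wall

> stack.pop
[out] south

> maze.move north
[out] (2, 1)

> stack.pop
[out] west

> maze.move east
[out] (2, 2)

> stack.pop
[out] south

> maze.move north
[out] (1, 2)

> stack.pop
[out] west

> maze.move east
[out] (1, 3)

> maze.sense north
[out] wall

> stack.pop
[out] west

> maze.move east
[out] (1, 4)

> maze.sense north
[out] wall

> stack.pop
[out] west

> maze.move east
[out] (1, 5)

> maze.sense north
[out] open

> stack.push north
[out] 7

> maze.move north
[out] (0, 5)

> stack.pop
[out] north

> maze.move south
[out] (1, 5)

> maze.sense south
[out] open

> stack.push south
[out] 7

> maze.move south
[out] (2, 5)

> maze.sense east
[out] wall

> maze.sense south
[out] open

> stack.push south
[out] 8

> maze.move south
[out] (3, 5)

> maze.sense east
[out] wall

> maze.sense west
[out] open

> stack.push west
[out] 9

> maze.move west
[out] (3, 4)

> maze.sense south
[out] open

> stack.push south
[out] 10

> maze.move south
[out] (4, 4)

> maze.sense east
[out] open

> stack.push east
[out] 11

> maze.move east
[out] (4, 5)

> maze.sense east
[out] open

> stack.push east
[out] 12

> maze.move east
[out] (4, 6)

> maze.sense east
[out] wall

> stack.pop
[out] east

> maze.move west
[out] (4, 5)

> stack.pop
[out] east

> maze.move west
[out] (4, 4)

> maze.sense west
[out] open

> stack.push west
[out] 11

> maze.move west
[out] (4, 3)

> maze.sense west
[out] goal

> maze.move west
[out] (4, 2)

Answer: (4, 2)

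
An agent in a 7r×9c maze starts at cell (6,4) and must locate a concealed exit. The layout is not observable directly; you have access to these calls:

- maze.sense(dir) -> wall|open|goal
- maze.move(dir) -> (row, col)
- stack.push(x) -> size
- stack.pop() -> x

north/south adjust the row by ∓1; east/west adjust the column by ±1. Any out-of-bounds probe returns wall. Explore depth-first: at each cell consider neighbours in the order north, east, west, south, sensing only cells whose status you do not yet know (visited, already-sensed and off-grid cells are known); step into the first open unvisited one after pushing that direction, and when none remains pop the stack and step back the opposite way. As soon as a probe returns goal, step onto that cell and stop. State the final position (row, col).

==> maze.sense(dir→north)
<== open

==> stack.push(x→north)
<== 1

==> maze.move(dir→north)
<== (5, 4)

==> maze.sense(dir→north)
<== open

==> stack.push(x→north)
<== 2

==> maze.move(dir→north)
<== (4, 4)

==> maze.sense(dir→north)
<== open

==> stack.push(x→north)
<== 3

==> maze.move(dir→north)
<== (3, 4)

==> maze.sense(dir→north)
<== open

==> stack.push(x→north)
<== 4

==> maze.move(dir→north)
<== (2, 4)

==> maze.sense(dir→north)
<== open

==> stack.push(x→north)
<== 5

==> maze.move(dir→north)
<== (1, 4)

==> maze.sense(dir→north)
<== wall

==> maze.sense(dir→east)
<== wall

==> maze.sense(dir→west)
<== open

==> stack.push(x→west)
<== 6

==> maze.move(dir→west)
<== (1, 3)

==> maze.sense(dir→north)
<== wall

==> maze.sense(dir→west)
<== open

==> stack.push(x→west)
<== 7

==> maze.move(dir→west)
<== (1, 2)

==> maze.sense(dir→north)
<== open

==> stack.push(x→north)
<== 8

==> maze.move(dir→north)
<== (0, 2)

==> maze.sense(dir→west)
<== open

==> stack.push(x→west)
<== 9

==> maze.move(dir→west)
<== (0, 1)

==> maze.sense(dir→west)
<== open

==> stack.push(x→west)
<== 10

==> maze.move(dir→west)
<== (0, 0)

==> maze.sense(dir→south)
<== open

==> stack.push(x→south)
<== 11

==> maze.move(dir→south)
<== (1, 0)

==> maze.sense(dir→east)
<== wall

==> maze.sense(dir→south)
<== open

==> stack.push(x→south)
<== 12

==> maze.move(dir→south)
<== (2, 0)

==> maze.sense(dir→east)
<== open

==> stack.push(x→east)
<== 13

==> maze.move(dir→east)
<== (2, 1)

==> maze.sense(dir→east)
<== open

==> stack.push(x→east)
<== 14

==> maze.move(dir→east)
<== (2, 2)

==> maze.sense(dir→east)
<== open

==> stack.push(x→east)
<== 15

==> maze.move(dir→east)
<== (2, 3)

==> maze.sense(dir→south)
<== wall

==> stack.pop()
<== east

==> maze.move(dir→west)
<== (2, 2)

==> maze.sense(dir→south)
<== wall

==> stack.pop()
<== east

==> maze.move(dir→west)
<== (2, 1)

==> maze.sense(dir→south)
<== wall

==> stack.pop()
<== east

==> maze.move(dir→west)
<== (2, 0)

==> maze.sense(dir→south)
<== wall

==> stack.pop()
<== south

==> maze.move(dir→north)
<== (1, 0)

==> stack.pop()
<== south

==> maze.move(dir→north)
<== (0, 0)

==> stack.pop()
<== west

==> maze.move(dir→east)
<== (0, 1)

==> stack.pop()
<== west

==> maze.move(dir→east)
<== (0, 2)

==> stack.pop()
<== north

==> maze.move(dir→south)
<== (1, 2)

==> stack.pop()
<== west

==> maze.move(dir→east)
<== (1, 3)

==> stack.pop()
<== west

==> maze.move(dir→east)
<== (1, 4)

==> stack.pop()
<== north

==> maze.move(dir→south)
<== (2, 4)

==> maze.sense(dir→east)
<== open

==> stack.push(x→east)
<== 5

==> maze.move(dir→east)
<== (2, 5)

==> maze.sense(dir→east)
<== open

==> stack.push(x→east)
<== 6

==> maze.move(dir→east)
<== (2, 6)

==> maze.sense(dir→north)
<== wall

==> maze.sense(dir→east)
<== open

==> stack.push(x→east)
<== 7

==> maze.move(dir→east)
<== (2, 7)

==> maze.sense(dir→north)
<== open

==> stack.push(x→north)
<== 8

==> maze.move(dir→north)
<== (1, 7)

==> maze.sense(dir→north)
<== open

==> stack.push(x→north)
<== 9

==> maze.move(dir→north)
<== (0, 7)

==> maze.sense(dir→east)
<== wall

==> maze.sense(dir→west)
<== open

==> stack.push(x→west)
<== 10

==> maze.move(dir→west)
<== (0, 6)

==> maze.sense(dir→west)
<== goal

==> maze.move(dir→west)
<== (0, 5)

Answer: (0, 5)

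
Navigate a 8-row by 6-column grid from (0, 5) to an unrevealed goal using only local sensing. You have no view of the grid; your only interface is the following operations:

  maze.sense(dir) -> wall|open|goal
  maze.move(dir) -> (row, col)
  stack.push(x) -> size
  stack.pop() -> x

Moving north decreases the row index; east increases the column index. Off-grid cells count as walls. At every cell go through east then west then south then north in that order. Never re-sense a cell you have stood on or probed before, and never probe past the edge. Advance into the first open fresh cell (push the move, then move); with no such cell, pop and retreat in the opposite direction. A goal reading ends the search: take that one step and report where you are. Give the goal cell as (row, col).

==> maze.sense(dir: west)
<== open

==> stack.push(x: west)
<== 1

==> maze.move(dir: west)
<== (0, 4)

==> maze.sense(dir: west)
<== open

==> stack.push(x: west)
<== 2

==> maze.move(dir: west)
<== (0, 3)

==> maze.sense(dir: west)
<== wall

==> maze.sense(dir: south)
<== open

==> stack.push(x: south)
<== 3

==> maze.move(dir: south)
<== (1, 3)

==> maze.sense(dir: east)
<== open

==> stack.push(x: east)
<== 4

==> maze.move(dir: east)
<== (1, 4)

==> maze.sense(dir: east)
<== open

==> stack.push(x: east)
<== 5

==> maze.move(dir: east)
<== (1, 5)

==> maze.sense(dir: south)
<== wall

==> stack.pop()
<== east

==> maze.move(dir: west)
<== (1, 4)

==> maze.sense(dir: south)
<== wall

==> stack.pop()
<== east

==> maze.move(dir: west)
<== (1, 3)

==> maze.sense(dir: west)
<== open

==> stack.push(x: west)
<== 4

==> maze.move(dir: west)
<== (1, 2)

==> maze.sense(dir: west)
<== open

==> stack.push(x: west)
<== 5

==> maze.move(dir: west)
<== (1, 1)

==> maze.sense(dir: west)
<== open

==> stack.push(x: west)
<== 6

==> maze.move(dir: west)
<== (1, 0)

==> maze.sense(dir: south)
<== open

==> stack.push(x: south)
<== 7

==> maze.move(dir: south)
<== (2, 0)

==> maze.sense(dir: east)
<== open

==> stack.push(x: east)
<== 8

==> maze.move(dir: east)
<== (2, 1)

==> maze.sense(dir: east)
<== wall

==> maze.sense(dir: south)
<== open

==> stack.push(x: south)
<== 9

==> maze.move(dir: south)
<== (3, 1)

==> maze.sense(dir: east)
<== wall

==> maze.sense(dir: west)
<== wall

==> maze.sense(dir: south)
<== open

==> stack.push(x: south)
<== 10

==> maze.move(dir: south)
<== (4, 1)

==> maze.sense(dir: east)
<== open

==> stack.push(x: east)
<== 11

==> maze.move(dir: east)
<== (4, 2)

==> maze.sense(dir: east)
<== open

==> stack.push(x: east)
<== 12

==> maze.move(dir: east)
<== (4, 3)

==> maze.sense(dir: east)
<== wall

==> maze.sense(dir: south)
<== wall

==> maze.sense(dir: north)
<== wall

==> stack.pop()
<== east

==> maze.move(dir: west)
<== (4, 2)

==> maze.sense(dir: south)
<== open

==> stack.push(x: south)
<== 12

==> maze.move(dir: south)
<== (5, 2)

==> maze.sense(dir: west)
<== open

==> stack.push(x: west)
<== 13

==> maze.move(dir: west)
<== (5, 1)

==> maze.sense(dir: west)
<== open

==> stack.push(x: west)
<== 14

==> maze.move(dir: west)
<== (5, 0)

==> maze.sense(dir: south)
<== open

==> stack.push(x: south)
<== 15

==> maze.move(dir: south)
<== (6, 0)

==> maze.sense(dir: east)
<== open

==> stack.push(x: east)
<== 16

==> maze.move(dir: east)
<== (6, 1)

==> maze.sense(dir: east)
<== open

==> stack.push(x: east)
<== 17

==> maze.move(dir: east)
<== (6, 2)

==> maze.sense(dir: east)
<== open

==> stack.push(x: east)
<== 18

==> maze.move(dir: east)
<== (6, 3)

==> maze.sense(dir: east)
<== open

==> stack.push(x: east)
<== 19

==> maze.move(dir: east)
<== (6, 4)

==> maze.sense(dir: east)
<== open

==> stack.push(x: east)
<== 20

==> maze.move(dir: east)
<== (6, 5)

==> maze.sense(dir: south)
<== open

==> stack.push(x: south)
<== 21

==> maze.move(dir: south)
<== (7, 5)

==> maze.sense(dir: west)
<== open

==> stack.push(x: west)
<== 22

==> maze.move(dir: west)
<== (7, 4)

==> maze.sense(dir: west)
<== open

==> stack.push(x: west)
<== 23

==> maze.move(dir: west)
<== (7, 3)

==> maze.sense(dir: west)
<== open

==> stack.push(x: west)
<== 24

==> maze.move(dir: west)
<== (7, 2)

==> maze.sense(dir: west)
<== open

==> stack.push(x: west)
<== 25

==> maze.move(dir: west)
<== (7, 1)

==> maze.sense(dir: west)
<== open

==> stack.push(x: west)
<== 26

==> maze.move(dir: west)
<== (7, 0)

==> stack.pop()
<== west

==> maze.move(dir: east)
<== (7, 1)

==> stack.pop()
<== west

==> maze.move(dir: east)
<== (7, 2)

==> stack.pop()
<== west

==> maze.move(dir: east)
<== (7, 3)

==> stack.pop()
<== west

==> maze.move(dir: east)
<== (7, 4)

==> stack.pop()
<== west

==> maze.move(dir: east)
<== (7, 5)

==> stack.pop()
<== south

==> maze.move(dir: north)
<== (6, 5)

==> maze.sense(dir: north)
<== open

==> stack.push(x: north)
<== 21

==> maze.move(dir: north)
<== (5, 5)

==> maze.sense(dir: west)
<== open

==> stack.push(x: west)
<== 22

==> maze.move(dir: west)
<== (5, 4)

==> stack.pop()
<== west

==> maze.move(dir: east)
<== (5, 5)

==> maze.sense(dir: north)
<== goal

==> maze.move(dir: north)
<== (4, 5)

Answer: (4, 5)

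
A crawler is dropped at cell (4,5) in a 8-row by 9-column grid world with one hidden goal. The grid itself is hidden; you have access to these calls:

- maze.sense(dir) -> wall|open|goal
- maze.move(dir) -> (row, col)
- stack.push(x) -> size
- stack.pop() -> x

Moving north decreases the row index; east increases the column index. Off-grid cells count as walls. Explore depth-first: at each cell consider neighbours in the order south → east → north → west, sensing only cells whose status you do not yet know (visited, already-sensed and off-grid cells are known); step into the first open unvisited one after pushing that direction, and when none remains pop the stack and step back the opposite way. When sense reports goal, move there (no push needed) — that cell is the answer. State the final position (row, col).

# maze.sense(dir: south) : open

# stack.push(x: south) : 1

# maze.move(dir: south) : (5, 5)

# maze.sense(dir: south) : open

# stack.push(x: south) : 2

# maze.move(dir: south) : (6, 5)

# maze.sense(dir: south) : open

# stack.push(x: south) : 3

# maze.move(dir: south) : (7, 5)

# maze.sense(dir: east) : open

# stack.push(x: east) : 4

# maze.move(dir: east) : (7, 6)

# maze.sense(dir: east) : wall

# maze.sense(dir: north) : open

# stack.push(x: north) : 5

# maze.move(dir: north) : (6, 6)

# maze.sense(dir: east) : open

# stack.push(x: east) : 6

# maze.move(dir: east) : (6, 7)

# maze.sense(dir: east) : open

# stack.push(x: east) : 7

# maze.move(dir: east) : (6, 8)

# maze.sense(dir: south) : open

# stack.push(x: south) : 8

# maze.move(dir: south) : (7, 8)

# stack.pop() : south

# maze.move(dir: north) : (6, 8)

# maze.sense(dir: north) : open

# stack.push(x: north) : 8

# maze.move(dir: north) : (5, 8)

# maze.sense(dir: north) : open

# stack.push(x: north) : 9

# maze.move(dir: north) : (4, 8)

# maze.sense(dir: north) : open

# stack.push(x: north) : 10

# maze.move(dir: north) : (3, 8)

# maze.sense(dir: north) : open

# stack.push(x: north) : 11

# maze.move(dir: north) : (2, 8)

# maze.sense(dir: north) : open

# stack.push(x: north) : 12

# maze.move(dir: north) : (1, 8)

# maze.sense(dir: north) : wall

# maze.sense(dir: west) : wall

# stack.pop() : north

# maze.move(dir: south) : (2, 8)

# maze.sense(dir: west) : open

# stack.push(x: west) : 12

# maze.move(dir: west) : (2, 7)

# maze.sense(dir: south) : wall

# maze.sense(dir: west) : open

# stack.push(x: west) : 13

# maze.move(dir: west) : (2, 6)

# maze.sense(dir: south) : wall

# maze.sense(dir: north) : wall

# maze.sense(dir: west) : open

# stack.push(x: west) : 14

# maze.move(dir: west) : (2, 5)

# maze.sense(dir: south) : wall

# maze.sense(dir: north) : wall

# maze.sense(dir: west) : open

# stack.push(x: west) : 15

# maze.move(dir: west) : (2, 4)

# maze.sense(dir: south) : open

# stack.push(x: south) : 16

# maze.move(dir: south) : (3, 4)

# maze.sense(dir: south) : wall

# maze.sense(dir: west) : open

# stack.push(x: west) : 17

# maze.move(dir: west) : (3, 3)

# maze.sense(dir: south) : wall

# maze.sense(dir: north) : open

# stack.push(x: north) : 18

# maze.move(dir: north) : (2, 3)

# maze.sense(dir: north) : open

# stack.push(x: north) : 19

# maze.move(dir: north) : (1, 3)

# maze.sense(dir: east) : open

# stack.push(x: east) : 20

# maze.move(dir: east) : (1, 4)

# maze.sense(dir: north) : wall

# stack.pop() : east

# maze.move(dir: west) : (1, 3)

# maze.sense(dir: north) : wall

# maze.sense(dir: west) : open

# stack.push(x: west) : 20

# maze.move(dir: west) : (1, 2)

# maze.sense(dir: south) : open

# stack.push(x: south) : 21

# maze.move(dir: south) : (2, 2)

# maze.sense(dir: south) : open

# stack.push(x: south) : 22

# maze.move(dir: south) : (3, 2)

# maze.sense(dir: south) : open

# stack.push(x: south) : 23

# maze.move(dir: south) : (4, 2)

# maze.sense(dir: south) : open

# stack.push(x: south) : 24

# maze.move(dir: south) : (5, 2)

# maze.sense(dir: south) : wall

# maze.sense(dir: east) : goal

# maze.move(dir: east) : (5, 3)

Answer: (5, 3)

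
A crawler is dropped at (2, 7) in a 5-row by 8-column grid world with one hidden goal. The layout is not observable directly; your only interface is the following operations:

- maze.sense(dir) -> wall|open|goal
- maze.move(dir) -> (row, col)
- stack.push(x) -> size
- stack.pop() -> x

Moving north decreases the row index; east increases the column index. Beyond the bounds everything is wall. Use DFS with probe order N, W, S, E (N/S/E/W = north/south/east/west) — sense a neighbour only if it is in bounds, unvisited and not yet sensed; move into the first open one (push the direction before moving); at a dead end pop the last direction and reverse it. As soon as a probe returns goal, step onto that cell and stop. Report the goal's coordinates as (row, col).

==> sense(dir=north)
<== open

==> push(x=north)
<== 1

==> move(dir=north)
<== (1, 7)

==> sense(dir=north)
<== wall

==> sense(dir=west)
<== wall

==> pop()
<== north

==> move(dir=south)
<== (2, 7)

==> sense(dir=west)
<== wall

==> sense(dir=south)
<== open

==> push(x=south)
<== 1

==> move(dir=south)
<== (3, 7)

==> sense(dir=west)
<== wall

==> sense(dir=south)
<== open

==> push(x=south)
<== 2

==> move(dir=south)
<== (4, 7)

==> sense(dir=west)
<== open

==> push(x=west)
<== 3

==> move(dir=west)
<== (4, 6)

==> sense(dir=west)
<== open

==> push(x=west)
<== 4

==> move(dir=west)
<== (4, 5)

==> sense(dir=north)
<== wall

==> sense(dir=west)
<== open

==> push(x=west)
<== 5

==> move(dir=west)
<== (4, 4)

==> sense(dir=north)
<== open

==> push(x=north)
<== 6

==> move(dir=north)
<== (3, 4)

==> sense(dir=north)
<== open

==> push(x=north)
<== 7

==> move(dir=north)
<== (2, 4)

==> sense(dir=north)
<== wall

==> sense(dir=west)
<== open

==> push(x=west)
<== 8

==> move(dir=west)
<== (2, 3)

==> sense(dir=north)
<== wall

==> sense(dir=west)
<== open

==> push(x=west)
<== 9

==> move(dir=west)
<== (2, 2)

==> sense(dir=north)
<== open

==> push(x=north)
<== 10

==> move(dir=north)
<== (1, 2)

==> sense(dir=north)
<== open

==> push(x=north)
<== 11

==> move(dir=north)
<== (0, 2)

==> sense(dir=west)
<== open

==> push(x=west)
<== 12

==> move(dir=west)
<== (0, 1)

==> sense(dir=west)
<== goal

==> move(dir=west)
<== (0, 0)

Answer: (0, 0)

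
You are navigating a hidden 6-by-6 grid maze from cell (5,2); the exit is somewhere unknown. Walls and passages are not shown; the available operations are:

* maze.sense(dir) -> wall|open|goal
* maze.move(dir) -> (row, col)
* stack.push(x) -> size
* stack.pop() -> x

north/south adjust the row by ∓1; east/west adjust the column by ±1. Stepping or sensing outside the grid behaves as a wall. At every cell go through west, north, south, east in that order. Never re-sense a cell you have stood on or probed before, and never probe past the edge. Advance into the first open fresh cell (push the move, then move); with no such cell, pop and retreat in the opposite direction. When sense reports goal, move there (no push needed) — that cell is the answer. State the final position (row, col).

Step: maze.sense[dir='west']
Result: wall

Step: maze.sense[dir='north']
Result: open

Step: stack.push[x='north']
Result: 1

Step: maze.move[dir='north']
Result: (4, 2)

Step: maze.sense[dir='west']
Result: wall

Step: maze.sense[dir='north']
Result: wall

Step: maze.sense[dir='east']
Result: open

Step: stack.push[x='east']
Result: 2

Step: maze.move[dir='east']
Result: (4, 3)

Step: maze.sense[dir='north']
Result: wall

Step: maze.sense[dir='south']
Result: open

Step: stack.push[x='south']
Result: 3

Step: maze.move[dir='south']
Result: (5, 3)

Step: maze.sense[dir='east']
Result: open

Step: stack.push[x='east']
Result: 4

Step: maze.move[dir='east']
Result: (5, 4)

Step: maze.sense[dir='north']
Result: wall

Step: maze.sense[dir='east']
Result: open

Step: stack.push[x='east']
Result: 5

Step: maze.move[dir='east']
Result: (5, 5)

Step: maze.sense[dir='north']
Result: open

Step: stack.push[x='north']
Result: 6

Step: maze.move[dir='north']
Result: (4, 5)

Step: maze.sense[dir='north']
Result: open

Step: stack.push[x='north']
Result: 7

Step: maze.move[dir='north']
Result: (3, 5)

Step: maze.sense[dir='west']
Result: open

Step: stack.push[x='west']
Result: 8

Step: maze.move[dir='west']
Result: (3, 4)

Step: maze.sense[dir='north']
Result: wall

Step: stack.pop[]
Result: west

Step: maze.move[dir='east']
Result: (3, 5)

Step: maze.sense[dir='north']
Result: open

Step: stack.push[x='north']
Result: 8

Step: maze.move[dir='north']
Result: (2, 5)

Step: maze.sense[dir='north']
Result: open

Step: stack.push[x='north']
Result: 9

Step: maze.move[dir='north']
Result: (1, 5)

Step: maze.sense[dir='west']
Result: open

Step: stack.push[x='west']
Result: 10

Step: maze.move[dir='west']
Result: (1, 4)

Step: maze.sense[dir='west']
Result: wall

Step: maze.sense[dir='north']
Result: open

Step: stack.push[x='north']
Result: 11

Step: maze.move[dir='north']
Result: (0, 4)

Step: maze.sense[dir='west']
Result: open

Step: stack.push[x='west']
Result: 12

Step: maze.move[dir='west']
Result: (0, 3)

Step: maze.sense[dir='west']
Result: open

Step: stack.push[x='west']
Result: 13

Step: maze.move[dir='west']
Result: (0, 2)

Step: maze.sense[dir='west']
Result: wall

Step: maze.sense[dir='south']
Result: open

Step: stack.push[x='south']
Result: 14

Step: maze.move[dir='south']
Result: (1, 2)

Step: maze.sense[dir='west']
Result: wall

Step: maze.sense[dir='south']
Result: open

Step: stack.push[x='south']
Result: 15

Step: maze.move[dir='south']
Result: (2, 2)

Step: maze.sense[dir='west']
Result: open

Step: stack.push[x='west']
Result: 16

Step: maze.move[dir='west']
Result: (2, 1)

Step: maze.sense[dir='west']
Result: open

Step: stack.push[x='west']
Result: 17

Step: maze.move[dir='west']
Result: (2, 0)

Step: maze.sense[dir='north']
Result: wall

Step: maze.sense[dir='south']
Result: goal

Step: maze.move[dir='south']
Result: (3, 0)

Answer: (3, 0)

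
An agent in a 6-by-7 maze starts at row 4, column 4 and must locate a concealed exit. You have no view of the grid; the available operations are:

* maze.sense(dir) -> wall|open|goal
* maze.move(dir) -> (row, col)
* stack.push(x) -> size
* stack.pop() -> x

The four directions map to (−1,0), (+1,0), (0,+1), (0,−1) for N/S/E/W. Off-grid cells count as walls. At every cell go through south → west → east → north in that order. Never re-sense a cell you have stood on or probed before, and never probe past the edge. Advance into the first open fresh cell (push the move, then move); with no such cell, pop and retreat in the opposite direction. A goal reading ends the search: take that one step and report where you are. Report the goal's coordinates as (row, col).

>> maze.sense(dir: south)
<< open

>> stack.push(x: south)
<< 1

>> maze.move(dir: south)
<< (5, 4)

>> maze.sense(dir: west)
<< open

>> stack.push(x: west)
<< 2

>> maze.move(dir: west)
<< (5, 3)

>> maze.sense(dir: west)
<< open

>> stack.push(x: west)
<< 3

>> maze.move(dir: west)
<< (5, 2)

>> maze.sense(dir: west)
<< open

>> stack.push(x: west)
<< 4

>> maze.move(dir: west)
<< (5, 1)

>> maze.sense(dir: west)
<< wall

>> maze.sense(dir: north)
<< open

>> stack.push(x: north)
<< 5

>> maze.move(dir: north)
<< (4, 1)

>> maze.sense(dir: west)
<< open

>> stack.push(x: west)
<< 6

>> maze.move(dir: west)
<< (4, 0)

>> maze.sense(dir: north)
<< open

>> stack.push(x: north)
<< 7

>> maze.move(dir: north)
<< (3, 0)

>> maze.sense(dir: east)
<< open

>> stack.push(x: east)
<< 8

>> maze.move(dir: east)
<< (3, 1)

>> maze.sense(dir: east)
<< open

>> stack.push(x: east)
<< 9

>> maze.move(dir: east)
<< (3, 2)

>> maze.sense(dir: south)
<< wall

>> maze.sense(dir: east)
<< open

>> stack.push(x: east)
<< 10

>> maze.move(dir: east)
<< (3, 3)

>> maze.sense(dir: south)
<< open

>> stack.push(x: south)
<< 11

>> maze.move(dir: south)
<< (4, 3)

>> stack.pop()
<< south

>> maze.move(dir: north)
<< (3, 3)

>> maze.sense(dir: east)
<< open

>> stack.push(x: east)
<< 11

>> maze.move(dir: east)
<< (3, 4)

>> maze.sense(dir: east)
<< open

>> stack.push(x: east)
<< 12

>> maze.move(dir: east)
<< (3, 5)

>> maze.sense(dir: south)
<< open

>> stack.push(x: south)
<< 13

>> maze.move(dir: south)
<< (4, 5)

>> maze.sense(dir: south)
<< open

>> stack.push(x: south)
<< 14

>> maze.move(dir: south)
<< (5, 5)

>> maze.sense(dir: east)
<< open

>> stack.push(x: east)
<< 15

>> maze.move(dir: east)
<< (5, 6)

>> maze.sense(dir: north)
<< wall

>> stack.pop()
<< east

>> maze.move(dir: west)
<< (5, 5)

>> stack.pop()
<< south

>> maze.move(dir: north)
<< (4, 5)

>> stack.pop()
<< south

>> maze.move(dir: north)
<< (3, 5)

>> maze.sense(dir: east)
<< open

>> stack.push(x: east)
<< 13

>> maze.move(dir: east)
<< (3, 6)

>> maze.sense(dir: north)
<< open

>> stack.push(x: north)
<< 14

>> maze.move(dir: north)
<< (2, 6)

>> maze.sense(dir: west)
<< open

>> stack.push(x: west)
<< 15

>> maze.move(dir: west)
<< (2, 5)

>> maze.sense(dir: west)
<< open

>> stack.push(x: west)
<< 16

>> maze.move(dir: west)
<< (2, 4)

>> maze.sense(dir: west)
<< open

>> stack.push(x: west)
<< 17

>> maze.move(dir: west)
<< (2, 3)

>> maze.sense(dir: west)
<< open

>> stack.push(x: west)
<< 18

>> maze.move(dir: west)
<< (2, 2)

>> maze.sense(dir: west)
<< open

>> stack.push(x: west)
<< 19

>> maze.move(dir: west)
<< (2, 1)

>> maze.sense(dir: west)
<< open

>> stack.push(x: west)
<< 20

>> maze.move(dir: west)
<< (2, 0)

>> maze.sense(dir: north)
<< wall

>> stack.pop()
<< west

>> maze.move(dir: east)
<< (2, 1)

>> maze.sense(dir: north)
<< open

>> stack.push(x: north)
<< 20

>> maze.move(dir: north)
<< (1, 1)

>> maze.sense(dir: east)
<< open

>> stack.push(x: east)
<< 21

>> maze.move(dir: east)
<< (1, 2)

>> maze.sense(dir: east)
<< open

>> stack.push(x: east)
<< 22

>> maze.move(dir: east)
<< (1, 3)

>> maze.sense(dir: east)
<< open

>> stack.push(x: east)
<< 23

>> maze.move(dir: east)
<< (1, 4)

>> maze.sense(dir: east)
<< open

>> stack.push(x: east)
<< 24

>> maze.move(dir: east)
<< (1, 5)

>> maze.sense(dir: east)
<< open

>> stack.push(x: east)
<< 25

>> maze.move(dir: east)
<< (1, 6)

>> maze.sense(dir: north)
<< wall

>> stack.pop()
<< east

>> maze.move(dir: west)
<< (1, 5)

>> maze.sense(dir: north)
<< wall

>> stack.pop()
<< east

>> maze.move(dir: west)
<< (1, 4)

>> maze.sense(dir: north)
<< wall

>> stack.pop()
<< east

>> maze.move(dir: west)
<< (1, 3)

>> maze.sense(dir: north)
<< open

>> stack.push(x: north)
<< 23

>> maze.move(dir: north)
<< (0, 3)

>> maze.sense(dir: west)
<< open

>> stack.push(x: west)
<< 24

>> maze.move(dir: west)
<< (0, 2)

>> maze.sense(dir: west)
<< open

>> stack.push(x: west)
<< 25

>> maze.move(dir: west)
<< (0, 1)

>> maze.sense(dir: west)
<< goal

>> maze.move(dir: west)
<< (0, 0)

Answer: (0, 0)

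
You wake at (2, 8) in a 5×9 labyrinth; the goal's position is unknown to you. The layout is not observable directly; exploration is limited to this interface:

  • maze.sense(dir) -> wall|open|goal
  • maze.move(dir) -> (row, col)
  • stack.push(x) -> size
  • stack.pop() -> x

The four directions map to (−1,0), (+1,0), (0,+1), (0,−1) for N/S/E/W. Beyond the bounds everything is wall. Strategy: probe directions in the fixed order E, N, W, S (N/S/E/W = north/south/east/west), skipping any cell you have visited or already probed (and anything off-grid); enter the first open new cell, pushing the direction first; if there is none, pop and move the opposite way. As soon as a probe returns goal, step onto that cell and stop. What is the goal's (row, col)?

Act: sense[dir: north]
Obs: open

Act: push[x: north]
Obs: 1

Act: move[dir: north]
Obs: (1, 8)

Act: sense[dir: north]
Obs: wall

Act: sense[dir: west]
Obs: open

Act: push[x: west]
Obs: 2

Act: move[dir: west]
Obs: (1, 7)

Act: sense[dir: north]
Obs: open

Act: push[x: north]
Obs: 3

Act: move[dir: north]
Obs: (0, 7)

Act: sense[dir: west]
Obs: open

Act: push[x: west]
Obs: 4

Act: move[dir: west]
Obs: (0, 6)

Act: sense[dir: west]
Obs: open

Act: push[x: west]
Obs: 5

Act: move[dir: west]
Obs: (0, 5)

Act: sense[dir: west]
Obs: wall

Act: sense[dir: south]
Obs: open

Act: push[x: south]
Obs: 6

Act: move[dir: south]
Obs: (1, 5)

Act: sense[dir: east]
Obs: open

Act: push[x: east]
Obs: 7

Act: move[dir: east]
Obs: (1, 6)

Act: sense[dir: south]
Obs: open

Act: push[x: south]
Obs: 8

Act: move[dir: south]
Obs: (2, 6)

Act: sense[dir: east]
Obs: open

Act: push[x: east]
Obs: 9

Act: move[dir: east]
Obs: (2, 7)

Act: sense[dir: south]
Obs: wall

Act: pop[]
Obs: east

Act: move[dir: west]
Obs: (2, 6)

Act: sense[dir: west]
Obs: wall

Act: sense[dir: south]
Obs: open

Act: push[x: south]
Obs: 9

Act: move[dir: south]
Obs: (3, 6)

Act: sense[dir: west]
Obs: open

Act: push[x: west]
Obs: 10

Act: move[dir: west]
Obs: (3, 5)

Act: sense[dir: west]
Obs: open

Act: push[x: west]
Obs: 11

Act: move[dir: west]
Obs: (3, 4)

Act: sense[dir: north]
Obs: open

Act: push[x: north]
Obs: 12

Act: move[dir: north]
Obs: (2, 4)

Act: sense[dir: north]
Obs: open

Act: push[x: north]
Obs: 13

Act: move[dir: north]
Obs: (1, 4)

Act: sense[dir: west]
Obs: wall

Act: pop[]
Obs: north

Act: move[dir: south]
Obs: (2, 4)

Act: sense[dir: west]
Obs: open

Act: push[x: west]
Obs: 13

Act: move[dir: west]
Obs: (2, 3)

Act: sense[dir: west]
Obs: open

Act: push[x: west]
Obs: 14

Act: move[dir: west]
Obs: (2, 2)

Act: sense[dir: north]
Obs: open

Act: push[x: north]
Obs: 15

Act: move[dir: north]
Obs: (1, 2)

Act: sense[dir: north]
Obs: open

Act: push[x: north]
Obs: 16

Act: move[dir: north]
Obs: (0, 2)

Act: sense[dir: east]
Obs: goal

Act: move[dir: east]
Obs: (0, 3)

Answer: (0, 3)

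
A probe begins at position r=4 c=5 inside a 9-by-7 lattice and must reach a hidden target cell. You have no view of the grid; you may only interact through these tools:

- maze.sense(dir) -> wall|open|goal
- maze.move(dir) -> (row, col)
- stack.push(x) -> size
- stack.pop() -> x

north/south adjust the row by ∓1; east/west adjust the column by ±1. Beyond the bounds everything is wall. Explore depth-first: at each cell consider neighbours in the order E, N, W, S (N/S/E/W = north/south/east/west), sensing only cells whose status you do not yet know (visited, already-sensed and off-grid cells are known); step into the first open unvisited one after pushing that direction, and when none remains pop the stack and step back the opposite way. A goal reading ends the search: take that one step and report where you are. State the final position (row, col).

>>> maze.sense dir→east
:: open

>>> stack.push x→east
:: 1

>>> maze.move dir→east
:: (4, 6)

>>> maze.sense dir→north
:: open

>>> stack.push x→north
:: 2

>>> maze.move dir→north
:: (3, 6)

>>> maze.sense dir→north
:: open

>>> stack.push x→north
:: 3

>>> maze.move dir→north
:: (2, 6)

>>> maze.sense dir→north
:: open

>>> stack.push x→north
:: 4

>>> maze.move dir→north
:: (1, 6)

>>> maze.sense dir→north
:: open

>>> stack.push x→north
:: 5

>>> maze.move dir→north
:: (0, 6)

>>> maze.sense dir→west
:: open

>>> stack.push x→west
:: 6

>>> maze.move dir→west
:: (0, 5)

>>> maze.sense dir→west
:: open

>>> stack.push x→west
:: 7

>>> maze.move dir→west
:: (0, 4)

>>> maze.sense dir→west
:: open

>>> stack.push x→west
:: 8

>>> maze.move dir→west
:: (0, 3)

>>> maze.sense dir→west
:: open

>>> stack.push x→west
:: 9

>>> maze.move dir→west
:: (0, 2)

>>> maze.sense dir→west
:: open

>>> stack.push x→west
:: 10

>>> maze.move dir→west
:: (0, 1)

>>> maze.sense dir→west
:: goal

>>> maze.move dir→west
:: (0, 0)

Answer: (0, 0)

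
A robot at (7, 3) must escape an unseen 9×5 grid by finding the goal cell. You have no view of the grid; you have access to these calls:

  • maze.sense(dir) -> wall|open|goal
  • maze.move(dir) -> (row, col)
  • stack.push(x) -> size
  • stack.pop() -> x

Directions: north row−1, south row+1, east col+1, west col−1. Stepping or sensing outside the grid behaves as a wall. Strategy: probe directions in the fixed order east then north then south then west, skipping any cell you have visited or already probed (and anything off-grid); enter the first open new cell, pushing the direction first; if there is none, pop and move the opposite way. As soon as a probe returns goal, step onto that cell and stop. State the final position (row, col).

% 1. maze.sense(dir: east) == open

% 2. stack.push(x: east) == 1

% 3. maze.move(dir: east) == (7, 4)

% 4. maze.sense(dir: north) == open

% 5. stack.push(x: north) == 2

% 6. maze.move(dir: north) == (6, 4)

% 7. maze.sense(dir: north) == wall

% 8. maze.sense(dir: west) == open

% 9. stack.push(x: west) == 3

% 10. maze.move(dir: west) == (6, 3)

% 11. maze.sense(dir: north) == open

% 12. stack.push(x: north) == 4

% 13. maze.move(dir: north) == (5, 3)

% 14. maze.sense(dir: north) == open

% 15. stack.push(x: north) == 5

% 16. maze.move(dir: north) == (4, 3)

% 17. maze.sense(dir: east) == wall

% 18. maze.sense(dir: north) == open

% 19. stack.push(x: north) == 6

% 20. maze.move(dir: north) == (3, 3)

% 21. maze.sense(dir: east) == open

% 22. stack.push(x: east) == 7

% 23. maze.move(dir: east) == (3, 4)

% 24. maze.sense(dir: north) == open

% 25. stack.push(x: north) == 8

% 26. maze.move(dir: north) == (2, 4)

% 27. maze.sense(dir: north) == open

% 28. stack.push(x: north) == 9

% 29. maze.move(dir: north) == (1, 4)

% 30. maze.sense(dir: north) == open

% 31. stack.push(x: north) == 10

% 32. maze.move(dir: north) == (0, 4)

% 33. maze.sense(dir: west) == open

% 34. stack.push(x: west) == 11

% 35. maze.move(dir: west) == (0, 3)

% 36. maze.sense(dir: south) == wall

% 37. maze.sense(dir: west) == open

% 38. stack.push(x: west) == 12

% 39. maze.move(dir: west) == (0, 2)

% 40. maze.sense(dir: south) == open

% 41. stack.push(x: south) == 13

% 42. maze.move(dir: south) == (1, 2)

% 43. maze.sense(dir: south) == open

% 44. stack.push(x: south) == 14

% 45. maze.move(dir: south) == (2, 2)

% 46. maze.sense(dir: east) == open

% 47. stack.push(x: east) == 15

% 48. maze.move(dir: east) == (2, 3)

% 49. stack.pop() == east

% 50. maze.move(dir: west) == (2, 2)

% 51. maze.sense(dir: south) == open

% 52. stack.push(x: south) == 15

% 53. maze.move(dir: south) == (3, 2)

% 54. maze.sense(dir: south) == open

% 55. stack.push(x: south) == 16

% 56. maze.move(dir: south) == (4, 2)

% 57. maze.sense(dir: south) == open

% 58. stack.push(x: south) == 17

% 59. maze.move(dir: south) == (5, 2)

% 60. maze.sense(dir: south) == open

% 61. stack.push(x: south) == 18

% 62. maze.move(dir: south) == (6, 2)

% 63. maze.sense(dir: south) == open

% 64. stack.push(x: south) == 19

% 65. maze.move(dir: south) == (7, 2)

% 66. maze.sense(dir: south) == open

% 67. stack.push(x: south) == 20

% 68. maze.move(dir: south) == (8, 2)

% 69. maze.sense(dir: east) == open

% 70. stack.push(x: east) == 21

% 71. maze.move(dir: east) == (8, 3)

% 72. maze.sense(dir: east) == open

% 73. stack.push(x: east) == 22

% 74. maze.move(dir: east) == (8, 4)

% 75. stack.pop() == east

% 76. maze.move(dir: west) == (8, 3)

% 77. stack.pop() == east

% 78. maze.move(dir: west) == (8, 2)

% 79. maze.sense(dir: west) == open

% 80. stack.push(x: west) == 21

% 81. maze.move(dir: west) == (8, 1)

% 82. maze.sense(dir: north) == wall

% 83. maze.sense(dir: west) == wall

% 84. stack.pop() == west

% 85. maze.move(dir: east) == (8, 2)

% 86. stack.pop() == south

% 87. maze.move(dir: north) == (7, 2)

% 88. stack.pop() == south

% 89. maze.move(dir: north) == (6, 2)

% 90. maze.sense(dir: west) == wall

% 91. stack.pop() == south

% 92. maze.move(dir: north) == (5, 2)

% 93. maze.sense(dir: west) == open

% 94. stack.push(x: west) == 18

% 95. maze.move(dir: west) == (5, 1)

% 96. maze.sense(dir: north) == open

% 97. stack.push(x: north) == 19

% 98. maze.move(dir: north) == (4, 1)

% 99. maze.sense(dir: north) == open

% 100. stack.push(x: north) == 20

% 101. maze.move(dir: north) == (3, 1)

% 102. maze.sense(dir: north) == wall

% 103. maze.sense(dir: west) == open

% 104. stack.push(x: west) == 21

% 105. maze.move(dir: west) == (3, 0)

% 106. maze.sense(dir: north) == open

% 107. stack.push(x: north) == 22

% 108. maze.move(dir: north) == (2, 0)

% 109. maze.sense(dir: north) == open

% 110. stack.push(x: north) == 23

% 111. maze.move(dir: north) == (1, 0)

% 112. maze.sense(dir: east) == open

% 113. stack.push(x: east) == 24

% 114. maze.move(dir: east) == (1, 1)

% 115. maze.sense(dir: north) == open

% 116. stack.push(x: north) == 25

% 117. maze.move(dir: north) == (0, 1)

% 118. maze.sense(dir: west) == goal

% 119. maze.move(dir: west) == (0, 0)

Answer: (0, 0)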